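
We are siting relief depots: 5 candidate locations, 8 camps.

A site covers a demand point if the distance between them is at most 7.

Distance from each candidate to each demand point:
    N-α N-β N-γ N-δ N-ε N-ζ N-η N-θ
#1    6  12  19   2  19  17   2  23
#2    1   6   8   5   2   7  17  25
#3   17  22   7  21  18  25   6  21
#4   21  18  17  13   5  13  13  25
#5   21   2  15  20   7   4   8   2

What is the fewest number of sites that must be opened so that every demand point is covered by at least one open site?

3

Coverage sets (demand points within 7 of each site):
  #1: {N-α, N-δ, N-η}
  #2: {N-α, N-β, N-δ, N-ε, N-ζ}
  #3: {N-γ, N-η}
  #4: {N-ε}
  #5: {N-β, N-ε, N-ζ, N-θ}
No 2 sites suffice: every size-2 union leaves at least one demand point uncovered.
But {#1, #3, #5} covers everything, so the minimum is 3.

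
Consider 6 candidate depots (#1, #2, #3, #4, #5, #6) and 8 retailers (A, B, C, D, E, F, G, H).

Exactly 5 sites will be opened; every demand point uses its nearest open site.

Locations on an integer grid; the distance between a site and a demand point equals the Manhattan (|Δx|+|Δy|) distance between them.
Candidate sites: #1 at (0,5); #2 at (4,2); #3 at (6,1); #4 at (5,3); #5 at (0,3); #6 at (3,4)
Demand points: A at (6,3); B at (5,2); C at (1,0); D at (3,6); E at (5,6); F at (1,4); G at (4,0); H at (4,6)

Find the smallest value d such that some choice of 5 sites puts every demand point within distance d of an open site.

4

Open {#1, #2, #3, #4, #5}.
  Farthest demand point is C at distance 4 (to #5); all others are ≤ 4.
With {#1, #2, #3, #5, #6} the worst case is 4.
With {#1, #2, #4, #5, #6} the worst case is 4.
No size-5 selection achieves below 4.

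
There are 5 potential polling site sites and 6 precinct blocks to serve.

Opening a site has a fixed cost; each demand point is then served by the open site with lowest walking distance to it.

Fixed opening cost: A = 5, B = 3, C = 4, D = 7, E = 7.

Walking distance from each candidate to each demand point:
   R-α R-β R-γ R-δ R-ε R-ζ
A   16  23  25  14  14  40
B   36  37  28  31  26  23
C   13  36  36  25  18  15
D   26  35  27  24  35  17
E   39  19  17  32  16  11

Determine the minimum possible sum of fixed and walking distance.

Open {A, E}: assign each demand point to its cheapest open site.
  R-α→A 16, R-β→E 19, R-γ→E 17, R-δ→A 14, R-ε→A 14, R-ζ→E 11
  walking distance 91, fixed 12 → total 103.
Compare {A, C, E}: walking distance 88 + fixed 16 = 104.
Compare {A, B, E}: walking distance 91 + fixed 15 = 106.
Compare {A, B, C, E}: walking distance 88 + fixed 19 = 107.
All other subsets cost ≥ 104. Minimum total cost: 103.

103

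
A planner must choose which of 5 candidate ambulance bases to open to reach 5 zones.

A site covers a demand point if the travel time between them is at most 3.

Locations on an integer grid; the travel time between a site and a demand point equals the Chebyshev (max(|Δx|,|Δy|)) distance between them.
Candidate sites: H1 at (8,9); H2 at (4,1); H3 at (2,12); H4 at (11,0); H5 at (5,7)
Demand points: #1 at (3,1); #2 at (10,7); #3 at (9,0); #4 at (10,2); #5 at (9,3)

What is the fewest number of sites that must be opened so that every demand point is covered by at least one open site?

Coverage sets (demand points within 3 of each site):
  H1: {#2}
  H2: {#1}
  H3: {}
  H4: {#3, #4, #5}
  H5: {}
No 2 sites suffice: every size-2 union leaves at least one demand point uncovered.
But {H1, H2, H4} covers everything, so the minimum is 3.

3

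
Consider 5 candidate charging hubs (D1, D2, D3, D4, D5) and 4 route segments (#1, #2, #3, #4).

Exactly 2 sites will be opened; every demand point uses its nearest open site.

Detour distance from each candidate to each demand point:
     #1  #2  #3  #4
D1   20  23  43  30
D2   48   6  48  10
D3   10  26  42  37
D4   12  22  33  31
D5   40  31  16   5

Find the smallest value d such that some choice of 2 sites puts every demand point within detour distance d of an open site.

22

Open {D4, D5}.
  Farthest demand point is #2 at detour distance 22 (to D4); all others are ≤ 22.
With {D1, D5} the worst case is 23.
With {D3, D5} the worst case is 26.
No size-2 selection achieves below 22.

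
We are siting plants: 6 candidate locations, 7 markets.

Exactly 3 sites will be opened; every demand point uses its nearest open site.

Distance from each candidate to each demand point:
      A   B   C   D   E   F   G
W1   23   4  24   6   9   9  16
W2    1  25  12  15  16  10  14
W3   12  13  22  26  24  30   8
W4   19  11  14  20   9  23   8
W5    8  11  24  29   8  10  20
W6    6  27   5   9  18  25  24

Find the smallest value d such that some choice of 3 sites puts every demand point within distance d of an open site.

Open {W1, W3, W6}.
  Farthest demand point is E at distance 9 (to W1); all others are ≤ 9.
With {W1, W4, W6} the worst case is 9.
With {W2, W4, W6} the worst case is 11.
No size-3 selection achieves below 9.

9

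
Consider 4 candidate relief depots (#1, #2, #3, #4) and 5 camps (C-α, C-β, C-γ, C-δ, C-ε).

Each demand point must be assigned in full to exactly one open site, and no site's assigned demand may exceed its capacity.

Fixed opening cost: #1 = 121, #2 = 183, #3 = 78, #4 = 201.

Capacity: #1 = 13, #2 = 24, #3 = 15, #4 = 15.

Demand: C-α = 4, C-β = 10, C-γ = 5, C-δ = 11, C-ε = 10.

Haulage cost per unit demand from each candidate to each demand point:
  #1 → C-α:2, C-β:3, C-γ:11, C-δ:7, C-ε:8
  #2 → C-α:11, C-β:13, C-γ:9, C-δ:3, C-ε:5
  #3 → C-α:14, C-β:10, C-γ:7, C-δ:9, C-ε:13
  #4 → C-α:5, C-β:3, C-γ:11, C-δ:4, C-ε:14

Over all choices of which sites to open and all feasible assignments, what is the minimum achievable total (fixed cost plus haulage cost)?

Open {#1, #2, #3}; cheapest assignment that respects the capacities:
  #1 (cap 13, load 10): C-β — cost 10×3 = 30
  #2 (cap 24, load 21): C-δ, C-ε — cost 11×3 + 10×5 = 83
  #3 (cap 15, load 9): C-α, C-γ — cost 4×14 + 5×7 = 91
  Shipping 204, fixed 382 → total 586.
  Any other capacity-feasible assignment to {#1, #2, #3} ships for at least 204.
Compare {#2, #3, #4}: its best feasible assignment gives total 630.
Compare {#1, #3, #4}: its best feasible assignment gives total 659.
Every other set of open sites that can feasibly serve all demand totals ≥ 630 even under its best assignment. Minimum: 586.

586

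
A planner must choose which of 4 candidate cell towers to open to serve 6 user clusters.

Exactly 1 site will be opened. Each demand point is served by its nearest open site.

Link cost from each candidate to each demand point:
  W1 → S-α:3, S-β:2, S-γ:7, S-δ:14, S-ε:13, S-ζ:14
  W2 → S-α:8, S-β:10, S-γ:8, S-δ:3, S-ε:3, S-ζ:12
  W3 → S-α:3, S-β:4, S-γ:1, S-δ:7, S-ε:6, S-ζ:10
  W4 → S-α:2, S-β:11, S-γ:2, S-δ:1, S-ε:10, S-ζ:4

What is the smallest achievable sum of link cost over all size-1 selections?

Open {W4}.
  S-α→W4 2, S-β→W4 11, S-γ→W4 2, S-δ→W4 1, S-ε→W4 10, S-ζ→W4 4  ⇒ total 30.
Compare {W3}: total 31.
Compare {W2}: total 44.
No size-1 selection does better; minimum is 30.

30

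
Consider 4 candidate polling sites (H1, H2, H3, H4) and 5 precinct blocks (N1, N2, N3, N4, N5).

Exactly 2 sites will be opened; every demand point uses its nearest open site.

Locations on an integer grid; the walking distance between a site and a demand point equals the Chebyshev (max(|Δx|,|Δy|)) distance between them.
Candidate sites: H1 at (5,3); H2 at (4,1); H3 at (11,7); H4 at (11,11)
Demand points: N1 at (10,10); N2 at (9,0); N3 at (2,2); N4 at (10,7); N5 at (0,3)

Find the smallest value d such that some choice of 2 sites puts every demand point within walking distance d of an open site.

Open {H1, H3}.
  Farthest demand point is N5 at walking distance 5 (to H1); all others are ≤ 5.
With {H1, H4} the worst case is 5.
With {H2, H3} the worst case is 5.
No size-2 selection achieves below 5.

5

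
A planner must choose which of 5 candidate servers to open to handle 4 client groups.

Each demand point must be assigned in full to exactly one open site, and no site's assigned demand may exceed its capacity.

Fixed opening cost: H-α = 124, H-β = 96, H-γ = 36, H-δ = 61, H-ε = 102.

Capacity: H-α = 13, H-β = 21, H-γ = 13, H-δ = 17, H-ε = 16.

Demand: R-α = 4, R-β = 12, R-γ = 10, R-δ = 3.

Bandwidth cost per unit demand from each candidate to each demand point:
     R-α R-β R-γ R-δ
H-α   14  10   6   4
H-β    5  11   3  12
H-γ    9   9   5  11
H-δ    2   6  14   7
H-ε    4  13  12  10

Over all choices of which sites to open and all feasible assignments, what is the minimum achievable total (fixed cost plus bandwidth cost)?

260

Open {H-γ, H-δ}; cheapest assignment that respects the capacities:
  H-γ (cap 13, load 13): R-γ, R-δ — cost 10×5 + 3×11 = 83
  H-δ (cap 17, load 16): R-α, R-β — cost 4×2 + 12×6 = 80
  Shipping 163, fixed 97 → total 260.
  Any other capacity-feasible assignment to {H-γ, H-δ} ships for at least 163.
Compare {H-β, H-δ}: its best feasible assignment gives total 300.
Compare {H-β, H-γ}: its best feasible assignment gives total 326.
Every other set of open sites that can feasibly serve all demand totals ≥ 300 even under its best assignment. Minimum: 260.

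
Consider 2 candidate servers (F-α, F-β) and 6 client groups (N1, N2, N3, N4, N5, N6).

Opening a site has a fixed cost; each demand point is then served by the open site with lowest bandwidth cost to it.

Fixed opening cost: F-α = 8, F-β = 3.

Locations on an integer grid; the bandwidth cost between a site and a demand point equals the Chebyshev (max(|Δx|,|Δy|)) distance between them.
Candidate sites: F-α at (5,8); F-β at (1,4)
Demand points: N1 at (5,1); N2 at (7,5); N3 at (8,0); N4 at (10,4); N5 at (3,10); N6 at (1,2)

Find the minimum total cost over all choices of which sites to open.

Open {F-α, F-β}: assign each demand point to its cheapest open site.
  N1→F-β 4, N2→F-α 3, N3→F-β 7, N4→F-α 5, N5→F-α 2, N6→F-β 2
  bandwidth cost 23, fixed 11 → total 34.
Compare {F-β}: bandwidth cost 34 + fixed 3 = 37.
Compare {F-α}: bandwidth cost 31 + fixed 8 = 39.

34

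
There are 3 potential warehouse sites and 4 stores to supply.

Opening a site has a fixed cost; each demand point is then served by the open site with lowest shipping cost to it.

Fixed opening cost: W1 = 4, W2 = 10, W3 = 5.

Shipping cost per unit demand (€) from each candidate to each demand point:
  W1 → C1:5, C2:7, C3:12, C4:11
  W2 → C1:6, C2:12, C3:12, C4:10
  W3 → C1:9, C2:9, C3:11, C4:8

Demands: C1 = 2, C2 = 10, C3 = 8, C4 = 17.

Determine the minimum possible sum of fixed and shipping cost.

313

Open {W1, W3}: assign each demand point to its cheapest open site.
  C1→W1 2×5=10, C2→W1 10×7=70, C3→W3 8×11=88, C4→W3 17×8=136
  shipping cost 304, fixed 9 → total 313.
Compare {W1, W2, W3}: shipping cost 304 + fixed 19 = 323.
Compare {W3}: shipping cost 332 + fixed 5 = 337.
Compare {W2, W3}: shipping cost 326 + fixed 15 = 341.
All other subsets cost ≥ 323. Minimum total cost: 313.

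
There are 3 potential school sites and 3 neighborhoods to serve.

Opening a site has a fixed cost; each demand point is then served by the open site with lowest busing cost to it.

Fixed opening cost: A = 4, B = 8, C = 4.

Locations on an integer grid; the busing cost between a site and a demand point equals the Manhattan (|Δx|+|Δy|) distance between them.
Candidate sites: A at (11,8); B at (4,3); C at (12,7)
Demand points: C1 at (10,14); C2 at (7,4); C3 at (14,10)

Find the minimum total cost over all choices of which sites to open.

Open {A}: assign each demand point to its cheapest open site.
  C1→A 7, C2→A 8, C3→A 5
  busing cost 20, fixed 4 → total 24.
Compare {C}: busing cost 22 + fixed 4 = 26.
Compare {A, B}: busing cost 16 + fixed 12 = 28.
Compare {A, C}: busing cost 20 + fixed 8 = 28.
All other subsets cost ≥ 26. Minimum total cost: 24.

24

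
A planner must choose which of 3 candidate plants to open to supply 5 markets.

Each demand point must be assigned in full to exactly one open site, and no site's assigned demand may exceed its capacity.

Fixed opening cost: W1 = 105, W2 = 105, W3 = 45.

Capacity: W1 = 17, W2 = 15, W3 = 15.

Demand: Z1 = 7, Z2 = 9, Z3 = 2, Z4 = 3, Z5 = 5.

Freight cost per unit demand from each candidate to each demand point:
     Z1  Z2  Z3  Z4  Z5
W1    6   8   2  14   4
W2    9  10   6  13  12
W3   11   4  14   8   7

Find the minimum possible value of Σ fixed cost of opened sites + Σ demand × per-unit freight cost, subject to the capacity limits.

276

Open {W1, W3}; cheapest assignment that respects the capacities:
  W1 (cap 17, load 14): Z1, Z3, Z5 — cost 7×6 + 2×2 + 5×4 = 66
  W3 (cap 15, load 12): Z2, Z4 — cost 9×4 + 3×8 = 60
  Shipping 126, fixed 150 → total 276.
  Any other capacity-feasible assignment to {W1, W3} ships for at least 126.
Compare {W2, W3}: its best feasible assignment gives total 335.
Compare {W1, W2, W3}: its best feasible assignment gives total 381.
Every other set of open sites that can feasibly serve all demand totals ≥ 335 even under its best assignment. Minimum: 276.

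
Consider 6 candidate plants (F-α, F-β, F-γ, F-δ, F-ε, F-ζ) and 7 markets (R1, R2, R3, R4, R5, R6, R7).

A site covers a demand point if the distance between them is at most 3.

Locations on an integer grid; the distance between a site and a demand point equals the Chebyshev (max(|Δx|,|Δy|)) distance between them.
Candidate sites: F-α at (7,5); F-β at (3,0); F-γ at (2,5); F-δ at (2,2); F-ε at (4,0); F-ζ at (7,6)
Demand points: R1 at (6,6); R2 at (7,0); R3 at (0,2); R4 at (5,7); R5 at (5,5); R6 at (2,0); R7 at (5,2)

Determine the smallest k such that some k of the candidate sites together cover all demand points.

Coverage sets (demand points within 3 of each site):
  F-α: {R1, R4, R5, R7}
  F-β: {R3, R6, R7}
  F-γ: {R3, R4, R5, R7}
  F-δ: {R3, R5, R6, R7}
  F-ε: {R2, R6, R7}
  F-ζ: {R1, R4, R5}
No 2 sites suffice: every size-2 union leaves at least one demand point uncovered.
But {F-α, F-β, F-ε} covers everything, so the minimum is 3.

3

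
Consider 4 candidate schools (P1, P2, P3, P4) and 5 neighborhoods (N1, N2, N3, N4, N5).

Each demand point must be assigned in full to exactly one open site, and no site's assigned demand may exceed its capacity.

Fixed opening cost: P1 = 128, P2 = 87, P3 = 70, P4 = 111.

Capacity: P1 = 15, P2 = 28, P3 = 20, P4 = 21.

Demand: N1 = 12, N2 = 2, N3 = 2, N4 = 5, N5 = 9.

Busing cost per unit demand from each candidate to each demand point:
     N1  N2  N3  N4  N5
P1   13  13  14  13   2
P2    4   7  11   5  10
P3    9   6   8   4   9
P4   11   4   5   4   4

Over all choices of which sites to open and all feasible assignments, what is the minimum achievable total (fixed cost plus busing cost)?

320

Open {P2, P4}; cheapest assignment that respects the capacities:
  P2 (cap 28, load 12): N1 — cost 12×4 = 48
  P4 (cap 21, load 18): N2, N3, N4, N5 — cost 2×4 + 2×5 + 5×4 + 9×4 = 74
  Shipping 122, fixed 198 → total 320.
  Any other capacity-feasible assignment to {P2, P4} ships for at least 122.
Compare {P2, P3}: its best feasible assignment gives total 334.
Compare {P1, P2}: its best feasible assignment gives total 342.
Every other set of open sites that can feasibly serve all demand totals ≥ 334 even under its best assignment. Minimum: 320.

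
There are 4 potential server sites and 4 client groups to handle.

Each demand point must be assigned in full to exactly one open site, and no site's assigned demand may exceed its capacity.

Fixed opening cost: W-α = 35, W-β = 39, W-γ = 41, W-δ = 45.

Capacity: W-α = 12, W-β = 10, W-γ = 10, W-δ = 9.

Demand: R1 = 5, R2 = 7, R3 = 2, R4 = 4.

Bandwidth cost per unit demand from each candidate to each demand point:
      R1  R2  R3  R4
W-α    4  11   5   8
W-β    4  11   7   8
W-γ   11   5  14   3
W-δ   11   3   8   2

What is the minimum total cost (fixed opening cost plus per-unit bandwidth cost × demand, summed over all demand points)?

Open {W-α, W-δ}; cheapest assignment that respects the capacities:
  W-α (cap 12, load 11): R1, R3, R4 — cost 5×4 + 2×5 + 4×8 = 62
  W-δ (cap 9, load 7): R2 — cost 7×3 = 21
  Shipping 83, fixed 80 → total 163.
  Any other capacity-feasible assignment to {W-α, W-δ} ships for at least 83.
Compare {W-α, W-γ}: its best feasible assignment gives total 173.
Compare {W-β, W-δ}: its best feasible assignment gives total 173.
Every other set of open sites that can feasibly serve all demand totals ≥ 173 even under its best assignment. Minimum: 163.

163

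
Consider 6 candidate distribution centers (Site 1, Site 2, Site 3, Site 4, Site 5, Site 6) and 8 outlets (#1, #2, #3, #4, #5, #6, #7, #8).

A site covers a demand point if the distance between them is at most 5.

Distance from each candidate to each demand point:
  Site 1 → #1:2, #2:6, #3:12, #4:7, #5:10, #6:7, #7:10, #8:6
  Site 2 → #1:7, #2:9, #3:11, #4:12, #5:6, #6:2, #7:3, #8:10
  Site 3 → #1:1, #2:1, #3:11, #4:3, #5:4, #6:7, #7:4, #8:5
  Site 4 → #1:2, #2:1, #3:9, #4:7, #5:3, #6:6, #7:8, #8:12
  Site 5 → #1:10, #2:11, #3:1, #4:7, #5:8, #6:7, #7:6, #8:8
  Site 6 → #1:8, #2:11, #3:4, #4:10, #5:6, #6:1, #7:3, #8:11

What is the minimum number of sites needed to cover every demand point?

Coverage sets (demand points within 5 of each site):
  Site 1: {#1}
  Site 2: {#6, #7}
  Site 3: {#1, #2, #4, #5, #7, #8}
  Site 4: {#1, #2, #5}
  Site 5: {#3}
  Site 6: {#3, #6, #7}
No single site covers all 8 demand points.
But {Site 3, Site 6} covers everything, so the minimum is 2.

2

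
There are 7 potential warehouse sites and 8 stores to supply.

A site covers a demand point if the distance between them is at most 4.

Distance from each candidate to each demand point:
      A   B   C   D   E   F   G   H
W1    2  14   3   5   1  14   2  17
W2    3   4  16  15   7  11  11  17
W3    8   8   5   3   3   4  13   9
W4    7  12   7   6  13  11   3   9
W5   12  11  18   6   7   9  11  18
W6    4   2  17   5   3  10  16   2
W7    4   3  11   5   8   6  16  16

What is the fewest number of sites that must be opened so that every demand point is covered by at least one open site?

Coverage sets (demand points within 4 of each site):
  W1: {A, C, E, G}
  W2: {A, B}
  W3: {D, E, F}
  W4: {G}
  W5: {}
  W6: {A, B, E, H}
  W7: {A, B}
No 2 sites suffice: every size-2 union leaves at least one demand point uncovered.
But {W1, W3, W6} covers everything, so the minimum is 3.

3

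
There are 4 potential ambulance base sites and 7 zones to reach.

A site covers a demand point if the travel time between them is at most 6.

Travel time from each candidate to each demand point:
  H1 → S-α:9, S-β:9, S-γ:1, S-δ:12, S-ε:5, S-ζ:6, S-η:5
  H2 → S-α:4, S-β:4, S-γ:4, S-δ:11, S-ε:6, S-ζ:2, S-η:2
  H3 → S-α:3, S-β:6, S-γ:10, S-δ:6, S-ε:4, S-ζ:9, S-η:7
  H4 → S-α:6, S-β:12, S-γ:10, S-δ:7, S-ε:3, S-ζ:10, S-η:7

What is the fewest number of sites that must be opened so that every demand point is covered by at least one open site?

Coverage sets (demand points within 6 of each site):
  H1: {S-γ, S-ε, S-ζ, S-η}
  H2: {S-α, S-β, S-γ, S-ε, S-ζ, S-η}
  H3: {S-α, S-β, S-δ, S-ε}
  H4: {S-α, S-ε}
No single site covers all 7 demand points.
But {H1, H3} covers everything, so the minimum is 2.

2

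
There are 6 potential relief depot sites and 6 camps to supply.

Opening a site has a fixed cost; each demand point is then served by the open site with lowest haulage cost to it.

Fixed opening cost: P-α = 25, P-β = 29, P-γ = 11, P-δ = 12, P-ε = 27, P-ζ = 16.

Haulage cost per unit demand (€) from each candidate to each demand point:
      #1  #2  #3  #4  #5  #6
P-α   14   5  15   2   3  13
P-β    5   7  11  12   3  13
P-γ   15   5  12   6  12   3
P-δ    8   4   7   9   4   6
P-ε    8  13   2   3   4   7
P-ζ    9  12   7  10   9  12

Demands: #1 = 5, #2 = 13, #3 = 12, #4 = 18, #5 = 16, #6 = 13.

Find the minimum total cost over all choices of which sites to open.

Open {P-α, P-γ, P-δ, P-ε}: assign each demand point to its cheapest open site.
  #1→P-δ 5×8=40, #2→P-δ 13×4=52, #3→P-ε 12×2=24, #4→P-α 18×2=36, #5→P-α 16×3=48, #6→P-γ 13×3=39
  haulage cost 239, fixed 75 → total 314.
Compare {P-α, P-γ, P-ε}: haulage cost 252 + fixed 63 = 315.
Compare {P-β, P-γ, P-δ, P-ε}: haulage cost 242 + fixed 79 = 321.
Compare {P-β, P-γ, P-ε}: haulage cost 255 + fixed 67 = 322.
All other subsets cost ≥ 315. Minimum total cost: 314.

314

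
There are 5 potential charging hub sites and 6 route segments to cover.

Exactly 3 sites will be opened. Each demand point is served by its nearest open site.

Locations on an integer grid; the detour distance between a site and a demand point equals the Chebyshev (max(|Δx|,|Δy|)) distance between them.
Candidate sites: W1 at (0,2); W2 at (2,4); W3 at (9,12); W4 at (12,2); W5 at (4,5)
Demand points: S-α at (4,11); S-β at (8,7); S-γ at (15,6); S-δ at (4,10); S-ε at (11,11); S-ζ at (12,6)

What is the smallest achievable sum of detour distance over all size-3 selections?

Open {W3, W4, W5}.
  S-α→W3 5, S-β→W5 4, S-γ→W4 4, S-δ→W3 5, S-ε→W3 2, S-ζ→W4 4  ⇒ total 24.
Compare {W1, W3, W4}: total 25.
Compare {W2, W3, W4}: total 25.
No size-3 selection does better; minimum is 24.

24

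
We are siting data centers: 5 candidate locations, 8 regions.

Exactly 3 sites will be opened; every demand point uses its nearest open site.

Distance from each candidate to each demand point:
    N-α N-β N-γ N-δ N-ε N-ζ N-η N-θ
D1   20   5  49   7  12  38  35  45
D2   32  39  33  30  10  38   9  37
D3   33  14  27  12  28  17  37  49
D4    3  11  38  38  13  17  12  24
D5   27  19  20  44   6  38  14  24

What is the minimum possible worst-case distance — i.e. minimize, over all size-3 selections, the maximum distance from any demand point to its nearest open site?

Open {D1, D3, D5}.
  Farthest demand point is N-θ at distance 24 (to D5); all others are ≤ 24.
With {D1, D4, D5} the worst case is 24.
With {D3, D4, D5} the worst case is 24.
No size-3 selection achieves below 24.

24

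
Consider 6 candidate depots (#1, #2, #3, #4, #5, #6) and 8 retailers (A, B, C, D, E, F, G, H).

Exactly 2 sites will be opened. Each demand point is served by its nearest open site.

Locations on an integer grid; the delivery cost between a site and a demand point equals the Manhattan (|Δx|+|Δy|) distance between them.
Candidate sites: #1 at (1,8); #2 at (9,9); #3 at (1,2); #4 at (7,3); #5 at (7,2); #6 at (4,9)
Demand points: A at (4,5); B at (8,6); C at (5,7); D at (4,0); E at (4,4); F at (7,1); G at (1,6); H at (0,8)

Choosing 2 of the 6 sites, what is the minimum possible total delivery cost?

29

Open {#1, #4}.
  A→#4 5, B→#4 4, C→#1 5, D→#4 6, E→#4 4, F→#4 2, G→#1 2, H→#1 1  ⇒ total 29.
Compare {#1, #5}: total 30.
Compare {#4, #6}: total 34.
No size-2 selection does better; minimum is 29.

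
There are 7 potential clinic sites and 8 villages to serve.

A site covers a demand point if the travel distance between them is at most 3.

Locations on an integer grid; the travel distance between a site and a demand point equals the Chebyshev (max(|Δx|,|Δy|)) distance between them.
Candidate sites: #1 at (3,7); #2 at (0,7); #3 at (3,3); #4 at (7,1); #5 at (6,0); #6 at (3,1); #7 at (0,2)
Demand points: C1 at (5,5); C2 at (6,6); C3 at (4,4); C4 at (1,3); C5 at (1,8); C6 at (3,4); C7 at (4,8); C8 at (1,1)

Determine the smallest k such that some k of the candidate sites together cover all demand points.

Coverage sets (demand points within 3 of each site):
  #1: {C1, C2, C3, C5, C6, C7}
  #2: {C5, C6}
  #3: {C1, C2, C3, C4, C6, C8}
  #4: {C3}
  #5: {}
  #6: {C3, C4, C6, C8}
  #7: {C4, C6, C8}
No single site covers all 8 demand points.
But {#1, #3} covers everything, so the minimum is 2.

2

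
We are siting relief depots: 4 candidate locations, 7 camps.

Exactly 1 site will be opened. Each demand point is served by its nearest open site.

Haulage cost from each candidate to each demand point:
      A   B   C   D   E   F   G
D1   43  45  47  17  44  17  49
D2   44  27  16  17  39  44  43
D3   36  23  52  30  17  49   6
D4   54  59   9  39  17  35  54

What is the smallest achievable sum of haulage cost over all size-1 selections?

213

Open {D3}.
  A→D3 36, B→D3 23, C→D3 52, D→D3 30, E→D3 17, F→D3 49, G→D3 6  ⇒ total 213.
Compare {D2}: total 230.
Compare {D1}: total 262.
No size-1 selection does better; minimum is 213.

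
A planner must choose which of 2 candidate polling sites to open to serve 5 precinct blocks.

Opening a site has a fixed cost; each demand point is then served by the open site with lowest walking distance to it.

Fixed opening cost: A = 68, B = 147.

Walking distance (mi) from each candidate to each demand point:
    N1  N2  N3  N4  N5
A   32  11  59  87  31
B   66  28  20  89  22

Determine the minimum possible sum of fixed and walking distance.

Open {A}: assign each demand point to its cheapest open site.
  N1→A 32, N2→A 11, N3→A 59, N4→A 87, N5→A 31
  walking distance 220, fixed 68 → total 288.
Compare {B}: walking distance 225 + fixed 147 = 372.
Compare {A, B}: walking distance 172 + fixed 215 = 387.

288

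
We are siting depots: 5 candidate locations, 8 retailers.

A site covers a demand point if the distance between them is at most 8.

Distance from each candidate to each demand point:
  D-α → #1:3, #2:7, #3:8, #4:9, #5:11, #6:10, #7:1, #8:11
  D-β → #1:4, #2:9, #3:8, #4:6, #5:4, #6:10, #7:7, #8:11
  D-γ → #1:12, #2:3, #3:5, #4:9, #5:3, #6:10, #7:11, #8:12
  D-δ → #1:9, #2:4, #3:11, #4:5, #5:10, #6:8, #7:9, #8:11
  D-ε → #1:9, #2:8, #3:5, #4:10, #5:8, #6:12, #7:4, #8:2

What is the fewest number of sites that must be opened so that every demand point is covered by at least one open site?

3

Coverage sets (demand points within 8 of each site):
  D-α: {#1, #2, #3, #7}
  D-β: {#1, #3, #4, #5, #7}
  D-γ: {#2, #3, #5}
  D-δ: {#2, #4, #6}
  D-ε: {#2, #3, #5, #7, #8}
No 2 sites suffice: every size-2 union leaves at least one demand point uncovered.
But {D-α, D-δ, D-ε} covers everything, so the minimum is 3.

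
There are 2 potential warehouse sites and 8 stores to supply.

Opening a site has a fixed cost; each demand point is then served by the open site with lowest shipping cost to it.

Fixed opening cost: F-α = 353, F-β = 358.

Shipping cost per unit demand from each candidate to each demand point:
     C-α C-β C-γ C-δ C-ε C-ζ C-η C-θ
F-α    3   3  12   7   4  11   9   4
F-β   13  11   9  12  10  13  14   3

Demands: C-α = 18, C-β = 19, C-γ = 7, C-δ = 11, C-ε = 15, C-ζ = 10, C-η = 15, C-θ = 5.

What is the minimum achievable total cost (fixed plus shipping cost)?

Open {F-α}: assign each demand point to its cheapest open site.
  C-α→F-α 18×3=54, C-β→F-α 19×3=57, C-γ→F-α 7×12=84, C-δ→F-α 11×7=77, C-ε→F-α 15×4=60, C-ζ→F-α 10×11=110, C-η→F-α 15×9=135, C-θ→F-α 5×4=20
  shipping cost 597, fixed 353 → total 950.
Compare {F-α, F-β}: shipping cost 571 + fixed 711 = 1282.
Compare {F-β}: shipping cost 1143 + fixed 358 = 1501.

950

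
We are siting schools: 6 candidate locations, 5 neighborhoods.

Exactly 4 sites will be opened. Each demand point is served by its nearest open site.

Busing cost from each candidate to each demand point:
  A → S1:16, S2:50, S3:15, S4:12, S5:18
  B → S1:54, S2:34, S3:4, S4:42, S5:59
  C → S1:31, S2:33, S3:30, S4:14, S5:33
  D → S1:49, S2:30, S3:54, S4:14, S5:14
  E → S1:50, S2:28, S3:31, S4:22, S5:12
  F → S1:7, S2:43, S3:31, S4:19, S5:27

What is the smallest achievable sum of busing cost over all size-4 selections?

63

Open {A, B, E, F}.
  S1→F 7, S2→E 28, S3→B 4, S4→A 12, S5→E 12  ⇒ total 63.
Compare {B, C, E, F}: total 65.
Compare {B, D, E, F}: total 65.
No size-4 selection does better; minimum is 63.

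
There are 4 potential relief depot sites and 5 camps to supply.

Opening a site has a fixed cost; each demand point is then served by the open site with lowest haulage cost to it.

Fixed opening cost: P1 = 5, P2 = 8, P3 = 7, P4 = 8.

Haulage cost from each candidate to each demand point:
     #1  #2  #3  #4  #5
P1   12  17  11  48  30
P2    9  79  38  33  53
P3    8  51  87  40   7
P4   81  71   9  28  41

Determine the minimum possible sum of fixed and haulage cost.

89

Open {P1, P3, P4}: assign each demand point to its cheapest open site.
  #1→P3 8, #2→P1 17, #3→P4 9, #4→P4 28, #5→P3 7
  haulage cost 69, fixed 20 → total 89.
Compare {P1, P3}: haulage cost 83 + fixed 12 = 95.
Compare {P1, P2, P3}: haulage cost 76 + fixed 20 = 96.
Compare {P1, P2, P3, P4}: haulage cost 69 + fixed 28 = 97.
All other subsets cost ≥ 95. Minimum total cost: 89.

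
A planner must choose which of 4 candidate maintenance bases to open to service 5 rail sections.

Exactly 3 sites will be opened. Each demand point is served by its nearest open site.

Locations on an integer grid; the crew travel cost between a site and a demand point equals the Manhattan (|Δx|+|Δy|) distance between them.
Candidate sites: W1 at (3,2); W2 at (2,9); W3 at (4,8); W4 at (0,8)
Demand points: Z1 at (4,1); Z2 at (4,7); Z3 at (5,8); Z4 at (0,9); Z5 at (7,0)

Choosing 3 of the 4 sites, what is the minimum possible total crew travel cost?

Open {W1, W3, W4}.
  Z1→W1 2, Z2→W3 1, Z3→W3 1, Z4→W4 1, Z5→W1 6  ⇒ total 11.
Compare {W1, W2, W3}: total 12.
Compare {W1, W2, W4}: total 17.
No size-3 selection does better; minimum is 11.

11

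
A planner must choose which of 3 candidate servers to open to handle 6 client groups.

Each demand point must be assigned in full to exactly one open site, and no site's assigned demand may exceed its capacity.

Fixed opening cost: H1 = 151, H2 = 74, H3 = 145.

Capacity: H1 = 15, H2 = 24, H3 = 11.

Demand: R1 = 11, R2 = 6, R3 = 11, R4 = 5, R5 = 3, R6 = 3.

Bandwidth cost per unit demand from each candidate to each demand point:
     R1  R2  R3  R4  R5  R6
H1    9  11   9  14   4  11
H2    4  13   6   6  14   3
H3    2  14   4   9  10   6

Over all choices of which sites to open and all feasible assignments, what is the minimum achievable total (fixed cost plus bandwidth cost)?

Open {H1, H2, H3}; cheapest assignment that respects the capacities:
  H1 (cap 15, load 9): R2, R5 — cost 6×11 + 3×4 = 78
  H2 (cap 24, load 19): R3, R4, R6 — cost 11×6 + 5×6 + 3×3 = 105
  H3 (cap 11, load 11): R1 — cost 11×2 = 22
  Shipping 205, fixed 370 → total 575.
  Any other capacity-feasible assignment to {H1, H2, H3} ships for at least 205.
Total demand is 39; every other set of sites either has combined capacity below 39 or cannot fit the demands without splitting one across sites, so {H1, H2, H3} is the only feasible choice of open sites. Minimum: 575.

575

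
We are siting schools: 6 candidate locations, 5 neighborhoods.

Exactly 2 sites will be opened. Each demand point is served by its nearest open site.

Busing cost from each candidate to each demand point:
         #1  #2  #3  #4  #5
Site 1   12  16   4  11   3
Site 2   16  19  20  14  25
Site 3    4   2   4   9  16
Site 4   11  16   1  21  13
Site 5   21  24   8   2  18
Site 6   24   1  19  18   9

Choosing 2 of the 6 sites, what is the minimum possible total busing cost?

22

Open {Site 1, Site 3}.
  #1→Site 3 4, #2→Site 3 2, #3→Site 1 4, #4→Site 3 9, #5→Site 1 3  ⇒ total 22.
Compare {Site 3, Site 6}: total 27.
Compare {Site 3, Site 5}: total 28.
No size-2 selection does better; minimum is 22.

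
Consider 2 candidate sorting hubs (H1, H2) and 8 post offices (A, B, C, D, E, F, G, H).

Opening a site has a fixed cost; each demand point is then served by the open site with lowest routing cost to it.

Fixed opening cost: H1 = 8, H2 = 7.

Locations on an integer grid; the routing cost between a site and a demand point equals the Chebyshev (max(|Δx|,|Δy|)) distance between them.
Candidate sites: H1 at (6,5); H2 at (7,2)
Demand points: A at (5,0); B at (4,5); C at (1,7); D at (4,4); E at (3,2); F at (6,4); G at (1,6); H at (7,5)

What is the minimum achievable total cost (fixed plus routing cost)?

Open {H1}: assign each demand point to its cheapest open site.
  A→H1 5, B→H1 2, C→H1 5, D→H1 2, E→H1 3, F→H1 1, G→H1 5, H→H1 1
  routing cost 24, fixed 8 → total 32.
Compare {H2}: routing cost 29 + fixed 7 = 36.
Compare {H1, H2}: routing cost 21 + fixed 15 = 36.

32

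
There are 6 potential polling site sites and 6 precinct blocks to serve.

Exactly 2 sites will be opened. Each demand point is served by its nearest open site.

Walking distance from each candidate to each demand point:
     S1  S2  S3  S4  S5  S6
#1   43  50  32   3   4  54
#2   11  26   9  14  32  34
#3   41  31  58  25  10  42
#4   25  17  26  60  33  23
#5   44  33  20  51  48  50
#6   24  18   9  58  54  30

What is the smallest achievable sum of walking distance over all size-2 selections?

Open {#1, #2}.
  S1→#2 11, S2→#2 26, S3→#2 9, S4→#1 3, S5→#1 4, S6→#2 34  ⇒ total 87.
Compare {#1, #6}: total 88.
Compare {#1, #4}: total 98.
No size-2 selection does better; minimum is 87.

87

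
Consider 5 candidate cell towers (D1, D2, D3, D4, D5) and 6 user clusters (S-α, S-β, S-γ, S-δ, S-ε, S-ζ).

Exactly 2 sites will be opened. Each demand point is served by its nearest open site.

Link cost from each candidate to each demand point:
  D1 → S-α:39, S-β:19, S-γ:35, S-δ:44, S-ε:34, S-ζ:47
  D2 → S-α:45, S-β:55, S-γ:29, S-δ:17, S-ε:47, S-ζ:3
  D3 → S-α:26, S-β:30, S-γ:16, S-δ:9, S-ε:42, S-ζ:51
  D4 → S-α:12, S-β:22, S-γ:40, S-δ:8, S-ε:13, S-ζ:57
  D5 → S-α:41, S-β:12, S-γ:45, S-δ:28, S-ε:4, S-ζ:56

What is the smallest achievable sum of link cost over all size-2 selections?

87

Open {D2, D4}.
  S-α→D4 12, S-β→D4 22, S-γ→D2 29, S-δ→D4 8, S-ε→D4 13, S-ζ→D2 3  ⇒ total 87.
Compare {D2, D5}: total 106.
Compare {D3, D5}: total 118.
No size-2 selection does better; minimum is 87.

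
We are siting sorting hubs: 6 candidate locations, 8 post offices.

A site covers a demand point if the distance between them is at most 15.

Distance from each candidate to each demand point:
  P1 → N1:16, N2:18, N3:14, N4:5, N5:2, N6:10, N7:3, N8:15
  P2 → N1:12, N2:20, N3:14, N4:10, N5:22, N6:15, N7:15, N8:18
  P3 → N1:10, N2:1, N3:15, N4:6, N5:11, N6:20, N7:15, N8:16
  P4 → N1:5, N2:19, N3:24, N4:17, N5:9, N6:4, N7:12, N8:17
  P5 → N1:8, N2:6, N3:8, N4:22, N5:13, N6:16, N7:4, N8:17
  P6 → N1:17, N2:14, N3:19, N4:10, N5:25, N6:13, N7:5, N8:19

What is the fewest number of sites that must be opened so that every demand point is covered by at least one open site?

Coverage sets (demand points within 15 of each site):
  P1: {N3, N4, N5, N6, N7, N8}
  P2: {N1, N3, N4, N6, N7}
  P3: {N1, N2, N3, N4, N5, N7}
  P4: {N1, N5, N6, N7}
  P5: {N1, N2, N3, N5, N7}
  P6: {N2, N4, N6, N7}
No single site covers all 8 demand points.
But {P1, P3} covers everything, so the minimum is 2.

2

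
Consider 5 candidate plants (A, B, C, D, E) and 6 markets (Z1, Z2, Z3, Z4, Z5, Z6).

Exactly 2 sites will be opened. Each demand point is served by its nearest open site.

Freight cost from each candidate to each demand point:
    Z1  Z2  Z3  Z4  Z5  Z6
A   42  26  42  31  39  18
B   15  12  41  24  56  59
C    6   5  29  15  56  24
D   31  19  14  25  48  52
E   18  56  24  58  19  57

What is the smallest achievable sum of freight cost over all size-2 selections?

93

Open {C, E}.
  Z1→C 6, Z2→C 5, Z3→E 24, Z4→C 15, Z5→E 19, Z6→C 24  ⇒ total 93.
Compare {A, C}: total 112.
Compare {C, D}: total 112.
No size-2 selection does better; minimum is 93.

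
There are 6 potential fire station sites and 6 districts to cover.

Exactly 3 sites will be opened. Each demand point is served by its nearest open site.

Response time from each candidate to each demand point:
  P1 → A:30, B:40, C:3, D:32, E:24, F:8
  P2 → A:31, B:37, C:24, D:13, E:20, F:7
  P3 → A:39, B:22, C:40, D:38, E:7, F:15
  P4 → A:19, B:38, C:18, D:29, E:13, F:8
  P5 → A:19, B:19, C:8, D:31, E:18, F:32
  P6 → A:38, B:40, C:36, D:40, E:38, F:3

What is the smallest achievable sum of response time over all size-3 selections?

Open {P2, P3, P5}.
  A→P5 19, B→P5 19, C→P5 8, D→P2 13, E→P3 7, F→P2 7  ⇒ total 73.
Compare {P1, P2, P5}: total 79.
Compare {P2, P4, P5}: total 79.
No size-3 selection does better; minimum is 73.

73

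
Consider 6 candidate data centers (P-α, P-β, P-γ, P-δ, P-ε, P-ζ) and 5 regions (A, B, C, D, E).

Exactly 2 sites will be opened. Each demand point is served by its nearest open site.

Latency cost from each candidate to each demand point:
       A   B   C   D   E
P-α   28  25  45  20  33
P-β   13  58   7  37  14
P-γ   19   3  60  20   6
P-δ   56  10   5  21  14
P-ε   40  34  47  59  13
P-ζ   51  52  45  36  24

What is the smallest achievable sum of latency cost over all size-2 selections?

Open {P-β, P-γ}.
  A→P-β 13, B→P-γ 3, C→P-β 7, D→P-γ 20, E→P-γ 6  ⇒ total 49.
Compare {P-γ, P-δ}: total 53.
Compare {P-β, P-δ}: total 63.
No size-2 selection does better; minimum is 49.

49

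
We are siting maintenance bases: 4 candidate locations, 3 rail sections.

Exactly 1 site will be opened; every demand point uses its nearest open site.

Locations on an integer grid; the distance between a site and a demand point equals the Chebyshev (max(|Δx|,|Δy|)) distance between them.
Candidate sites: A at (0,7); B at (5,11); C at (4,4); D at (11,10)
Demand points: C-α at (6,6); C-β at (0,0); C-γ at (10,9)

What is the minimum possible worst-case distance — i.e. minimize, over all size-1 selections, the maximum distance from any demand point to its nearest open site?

6

Open {C}.
  Farthest demand point is C-γ at distance 6 (to C); all others are ≤ 6.
With {A} the worst case is 10.
With {B} the worst case is 11.
No size-1 selection achieves below 6.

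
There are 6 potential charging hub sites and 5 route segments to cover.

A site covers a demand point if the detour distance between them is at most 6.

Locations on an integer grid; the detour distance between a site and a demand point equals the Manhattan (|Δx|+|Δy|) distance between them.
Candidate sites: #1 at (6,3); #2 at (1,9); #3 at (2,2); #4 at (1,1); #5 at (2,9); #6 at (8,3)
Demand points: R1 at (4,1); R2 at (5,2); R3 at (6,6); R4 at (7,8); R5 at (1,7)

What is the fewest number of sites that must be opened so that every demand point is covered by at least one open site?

Coverage sets (demand points within 6 of each site):
  #1: {R1, R2, R3, R4}
  #2: {R5}
  #3: {R1, R2, R5}
  #4: {R1, R2, R5}
  #5: {R4, R5}
  #6: {R1, R2, R3, R4}
No single site covers all 5 demand points.
But {#1, #2} covers everything, so the minimum is 2.

2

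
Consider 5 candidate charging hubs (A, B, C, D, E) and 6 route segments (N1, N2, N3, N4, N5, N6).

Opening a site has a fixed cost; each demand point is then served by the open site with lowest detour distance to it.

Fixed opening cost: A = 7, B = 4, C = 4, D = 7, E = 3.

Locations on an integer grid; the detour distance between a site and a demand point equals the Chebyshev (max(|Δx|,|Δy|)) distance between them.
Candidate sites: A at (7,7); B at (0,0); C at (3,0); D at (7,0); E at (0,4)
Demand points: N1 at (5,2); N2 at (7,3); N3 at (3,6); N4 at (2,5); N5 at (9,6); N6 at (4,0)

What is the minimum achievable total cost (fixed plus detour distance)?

25

Open {C, E}: assign each demand point to its cheapest open site.
  N1→C 2, N2→C 4, N3→E 3, N4→E 2, N5→C 6, N6→C 1
  detour distance 18, fixed 7 → total 25.
Compare {C}: detour distance 24 + fixed 4 = 28.
Compare {A, C, E}: detour distance 14 + fixed 14 = 28.
Compare {A, C}: detour distance 18 + fixed 11 = 29.
All other subsets cost ≥ 28. Minimum total cost: 25.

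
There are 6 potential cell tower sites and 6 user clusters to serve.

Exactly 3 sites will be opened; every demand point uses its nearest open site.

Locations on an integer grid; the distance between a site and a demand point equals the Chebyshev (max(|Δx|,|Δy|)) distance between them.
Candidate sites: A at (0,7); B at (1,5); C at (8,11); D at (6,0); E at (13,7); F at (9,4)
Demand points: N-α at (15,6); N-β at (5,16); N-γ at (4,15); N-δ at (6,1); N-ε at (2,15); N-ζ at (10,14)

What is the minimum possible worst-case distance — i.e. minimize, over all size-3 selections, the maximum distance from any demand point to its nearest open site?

Open {A, C, E}.
  Farthest demand point is N-δ at distance 6 (to A); all others are ≤ 6.
With {A, C, F} the worst case is 6.
With {B, C, E} the worst case is 6.
No size-3 selection achieves below 6.

6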